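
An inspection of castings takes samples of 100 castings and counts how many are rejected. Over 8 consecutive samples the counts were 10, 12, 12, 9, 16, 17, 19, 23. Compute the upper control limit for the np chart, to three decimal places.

25.388

p̄ = Σdᵢ / (k·n) = 118 / (8 × 100) = 0.14750
UCL = np̄ + 3·√(np̄(1−p̄)) = 14.7500 + 3 × √(14.7500×0.85250) = 14.7500 + 3 × 3.5460 = 25.3881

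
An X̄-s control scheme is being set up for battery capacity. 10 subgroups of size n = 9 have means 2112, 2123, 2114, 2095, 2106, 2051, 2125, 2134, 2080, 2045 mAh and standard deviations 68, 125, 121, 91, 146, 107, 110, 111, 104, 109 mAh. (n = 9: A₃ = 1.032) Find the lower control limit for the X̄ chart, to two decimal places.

X̄̄ = (2112 + 2123 + 2114 + 2095 + 2106 + 2051 + 2125 + 2134 + 2080 + 2045) / 10 = 2098.5000
s̄ = (68 + 125 + 121 + 91 + 146 + 107 + 110 + 111 + 104 + 109) / 10 = 109.2000
LCL = X̄̄ − A₃·s̄ = 2098.5000 − 1.032 × 109.2000 = 1985.8056

1985.81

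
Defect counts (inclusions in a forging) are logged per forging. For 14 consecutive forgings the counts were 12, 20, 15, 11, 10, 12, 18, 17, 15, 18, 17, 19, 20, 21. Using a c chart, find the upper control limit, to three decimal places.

c̄ = (12 + 20 + 15 + 11 + 10 + 12 + 18 + 17 + 15 + 18 + 17 + 19 + 20 + 21) / 14 = 225 / 14 = 16.0714
UCL = c̄ + 3√c̄ = 16.0714 + 3 × √16.0714 = 16.0714 + 3 × 4.0089 = 28.0982

28.098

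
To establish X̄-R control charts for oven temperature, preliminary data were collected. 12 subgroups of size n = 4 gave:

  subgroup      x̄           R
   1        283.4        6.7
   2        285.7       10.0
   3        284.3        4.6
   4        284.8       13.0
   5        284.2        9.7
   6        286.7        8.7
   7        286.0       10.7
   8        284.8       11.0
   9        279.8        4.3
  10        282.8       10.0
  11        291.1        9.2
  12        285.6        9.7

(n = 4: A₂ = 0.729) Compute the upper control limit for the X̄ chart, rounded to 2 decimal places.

291.47

X̄̄ = (283.4 + 285.7 + 284.3 + 284.8 + 284.2 + 286.7 + 286.0 + 284.8 + 279.8 + 282.8 + 291.1 + 285.6) / 12 = 3419.2000 / 12 = 284.9333
R̄ = (6.7 + 10.0 + 4.6 + 13.0 + 9.7 + 8.7 + 10.7 + 11.0 + 4.3 + 10.0 + 9.2 + 9.7) / 12 = 107.6000 / 12 = 8.9667
UCL = X̄̄ + A₂·R̄ = 284.9333 + 0.729 × 8.9667 = 291.4700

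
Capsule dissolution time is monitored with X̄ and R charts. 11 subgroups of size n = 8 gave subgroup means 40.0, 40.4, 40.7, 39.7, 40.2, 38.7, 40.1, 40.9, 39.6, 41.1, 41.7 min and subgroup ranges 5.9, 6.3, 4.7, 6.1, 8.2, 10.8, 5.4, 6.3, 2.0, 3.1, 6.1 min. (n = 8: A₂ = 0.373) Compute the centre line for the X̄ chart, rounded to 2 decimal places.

X̄̄ = (40.0 + 40.4 + 40.7 + 39.7 + 40.2 + 38.7 + 40.1 + 40.9 + 39.6 + 41.1 + 41.7) / 11 = 443.1000 / 11 = 40.2818
CL = X̄̄ = 40.2818

40.28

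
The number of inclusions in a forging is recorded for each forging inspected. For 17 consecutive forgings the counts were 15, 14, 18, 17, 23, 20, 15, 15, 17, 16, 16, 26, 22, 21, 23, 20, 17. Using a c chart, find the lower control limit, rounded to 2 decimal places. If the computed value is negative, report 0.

5.62

c̄ = (15 + 14 + 18 + 17 + 23 + 20 + 15 + 15 + 17 + 16 + 16 + 26 + 22 + 21 + 23 + 20 + 17) / 17 = 315 / 17 = 18.5294
LCL = c̄ − 3√c̄ = 18.5294 − 3 × 4.3046 = 5.6157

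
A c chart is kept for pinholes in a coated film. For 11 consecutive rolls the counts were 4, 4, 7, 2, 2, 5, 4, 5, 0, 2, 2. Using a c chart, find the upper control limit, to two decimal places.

c̄ = (4 + 4 + 7 + 2 + 2 + 5 + 4 + 5 + 0 + 2 + 2) / 11 = 37 / 11 = 3.3636
UCL = c̄ + 3√c̄ = 3.3636 + 3 × √3.3636 = 3.3636 + 3 × 1.8340 = 8.8657

8.87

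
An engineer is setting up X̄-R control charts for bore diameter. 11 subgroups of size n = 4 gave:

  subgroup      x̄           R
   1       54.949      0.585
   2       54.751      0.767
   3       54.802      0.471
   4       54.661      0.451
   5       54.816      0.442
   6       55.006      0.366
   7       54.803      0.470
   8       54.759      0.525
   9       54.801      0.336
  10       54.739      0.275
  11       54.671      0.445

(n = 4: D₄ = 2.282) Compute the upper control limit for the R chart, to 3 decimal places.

1.065

R̄ = (0.585 + 0.767 + 0.471 + 0.451 + 0.442 + 0.366 + 0.470 + 0.525 + 0.336 + 0.275 + 0.445) / 11 = 5.1330 / 11 = 0.4666
UCL_R = D₄·R̄ = 2.282 × 0.4666 = 1.0649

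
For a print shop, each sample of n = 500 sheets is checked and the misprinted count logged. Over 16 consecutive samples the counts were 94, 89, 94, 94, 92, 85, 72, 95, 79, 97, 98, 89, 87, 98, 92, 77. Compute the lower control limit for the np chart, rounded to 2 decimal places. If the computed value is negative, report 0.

63.78

p̄ = Σdᵢ / (k·n) = 1432 / (16 × 500) = 0.17900
LCL = np̄ − 3·√(np̄(1−p̄)) = 89.5000 − 3 × 8.5720 = 63.7839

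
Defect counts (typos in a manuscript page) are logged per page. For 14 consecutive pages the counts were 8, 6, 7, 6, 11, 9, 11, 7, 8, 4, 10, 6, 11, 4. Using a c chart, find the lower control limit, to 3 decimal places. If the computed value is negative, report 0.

c̄ = (8 + 6 + 7 + 6 + 11 + 9 + 11 + 7 + 8 + 4 + 10 + 6 + 11 + 4) / 14 = 108 / 14 = 7.7143
LCL = c̄ − 3√c̄ = 7.7143 − 3 × 2.7775 = -0.6181 → 0 (cannot be negative)

0.000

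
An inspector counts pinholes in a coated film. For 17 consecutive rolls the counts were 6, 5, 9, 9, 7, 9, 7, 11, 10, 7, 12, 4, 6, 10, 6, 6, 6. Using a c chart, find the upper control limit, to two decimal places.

15.94

c̄ = (6 + 5 + 9 + 9 + 7 + 9 + 7 + 11 + 10 + 7 + 12 + 4 + 6 + 10 + 6 + 6 + 6) / 17 = 130 / 17 = 7.6471
UCL = c̄ + 3√c̄ = 7.6471 + 3 × √7.6471 = 7.6471 + 3 × 2.7653 = 15.9431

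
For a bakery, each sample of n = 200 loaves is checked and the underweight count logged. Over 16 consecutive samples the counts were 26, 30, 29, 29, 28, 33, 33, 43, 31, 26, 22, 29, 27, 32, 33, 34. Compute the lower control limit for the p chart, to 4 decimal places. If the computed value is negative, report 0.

p̄ = Σdᵢ / (k·n) = 485 / (16 × 200) = 0.15156
LCL = p̄ − 3·√(p̄(1−p̄)/n) = 0.15156 − 3 × 0.02536 = 0.07549

0.0755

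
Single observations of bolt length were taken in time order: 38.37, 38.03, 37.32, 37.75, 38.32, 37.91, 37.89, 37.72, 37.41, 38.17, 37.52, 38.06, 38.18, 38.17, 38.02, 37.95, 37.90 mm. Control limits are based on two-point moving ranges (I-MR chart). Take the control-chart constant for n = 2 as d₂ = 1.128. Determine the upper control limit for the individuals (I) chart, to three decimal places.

38.806

X̄ = (38.37 + 38.03 + 37.32 + 37.75 + 38.32 + 37.91 + 37.89 + 37.72 + 37.41 + 38.17 + 37.52 + 38.06 + 38.18 + 38.17 + 38.02 + 37.95 + 37.90) / 17 = 37.9229
Moving ranges: 0.34, 0.71, 0.43, 0.57, 0.41, 0.02, 0.17, 0.31, 0.76, 0.65, 0.54, 0.12, 0.01, 0.15, 0.07, 0.05; M̄R̄ = 5.3100 / 16 = 0.3319
UCL = X̄ + 3·M̄R̄/d₂ = 37.9229 + 3 × 0.3319 / 1.128 = 38.8056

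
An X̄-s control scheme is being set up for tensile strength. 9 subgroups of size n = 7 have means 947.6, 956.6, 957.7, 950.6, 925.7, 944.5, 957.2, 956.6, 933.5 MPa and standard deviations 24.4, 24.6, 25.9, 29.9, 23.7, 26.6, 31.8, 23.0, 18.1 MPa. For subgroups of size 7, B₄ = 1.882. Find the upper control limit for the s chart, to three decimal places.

s̄ = (24.4 + 24.6 + 25.9 + 29.9 + 23.7 + 26.6 + 31.8 + 23.0 + 18.1) / 9 = 25.3333
UCL_s = B₄·s̄ = 1.882 × 25.3333 = 47.6773

47.677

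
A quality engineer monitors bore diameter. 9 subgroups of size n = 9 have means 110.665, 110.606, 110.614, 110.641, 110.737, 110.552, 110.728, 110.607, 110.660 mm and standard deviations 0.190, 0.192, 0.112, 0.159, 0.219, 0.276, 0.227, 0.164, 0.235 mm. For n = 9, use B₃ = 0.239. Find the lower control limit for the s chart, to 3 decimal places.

s̄ = (0.190 + 0.192 + 0.112 + 0.159 + 0.219 + 0.276 + 0.227 + 0.164 + 0.235) / 9 = 0.1971
LCL_s = B₃·s̄ = 0.239 × 0.1971 = 0.0471

0.047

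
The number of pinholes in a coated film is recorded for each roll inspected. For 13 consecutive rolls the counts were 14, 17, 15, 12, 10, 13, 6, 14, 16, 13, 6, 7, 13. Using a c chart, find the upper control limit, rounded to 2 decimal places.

c̄ = (14 + 17 + 15 + 12 + 10 + 13 + 6 + 14 + 16 + 13 + 6 + 7 + 13) / 13 = 156 / 13 = 12.0000
UCL = c̄ + 3√c̄ = 12.0000 + 3 × √12.0000 = 12.0000 + 3 × 3.4641 = 22.3923

22.39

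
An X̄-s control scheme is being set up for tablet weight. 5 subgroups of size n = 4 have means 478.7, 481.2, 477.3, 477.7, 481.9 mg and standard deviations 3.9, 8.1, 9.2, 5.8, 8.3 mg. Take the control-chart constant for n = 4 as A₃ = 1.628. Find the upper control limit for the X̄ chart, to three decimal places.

490.854

X̄̄ = (478.7 + 481.2 + 477.3 + 477.7 + 481.9) / 5 = 479.3600
s̄ = (3.9 + 8.1 + 9.2 + 5.8 + 8.3) / 5 = 7.0600
UCL = X̄̄ + A₃·s̄ = 479.3600 + 1.628 × 7.0600 = 490.8537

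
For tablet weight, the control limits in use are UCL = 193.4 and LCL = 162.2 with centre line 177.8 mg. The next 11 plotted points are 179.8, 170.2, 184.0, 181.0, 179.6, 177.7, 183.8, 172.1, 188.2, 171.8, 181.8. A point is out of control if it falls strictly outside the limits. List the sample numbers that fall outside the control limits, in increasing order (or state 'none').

none

All 11 points lie within [162.2, 193.4].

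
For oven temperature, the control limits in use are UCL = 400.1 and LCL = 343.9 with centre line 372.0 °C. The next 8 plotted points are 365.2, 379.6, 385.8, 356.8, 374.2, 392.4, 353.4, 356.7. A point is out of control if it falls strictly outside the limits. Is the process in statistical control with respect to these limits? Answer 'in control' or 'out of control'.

in control

All 8 points lie within [343.9, 400.1].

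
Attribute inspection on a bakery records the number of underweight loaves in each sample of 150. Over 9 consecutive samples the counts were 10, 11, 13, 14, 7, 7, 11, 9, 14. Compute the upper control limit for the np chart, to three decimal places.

20.110

p̄ = Σdᵢ / (k·n) = 96 / (9 × 150) = 0.07111
UCL = np̄ + 3·√(np̄(1−p̄)) = 10.6667 + 3 × √(10.6667×0.92889) = 10.6667 + 3 × 3.1477 = 20.1098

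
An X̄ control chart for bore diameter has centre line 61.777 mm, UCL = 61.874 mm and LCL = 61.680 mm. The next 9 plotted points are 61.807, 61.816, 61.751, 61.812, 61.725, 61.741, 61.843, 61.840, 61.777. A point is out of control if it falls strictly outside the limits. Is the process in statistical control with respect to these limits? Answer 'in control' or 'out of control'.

All 9 points lie within [61.680, 61.874].

in control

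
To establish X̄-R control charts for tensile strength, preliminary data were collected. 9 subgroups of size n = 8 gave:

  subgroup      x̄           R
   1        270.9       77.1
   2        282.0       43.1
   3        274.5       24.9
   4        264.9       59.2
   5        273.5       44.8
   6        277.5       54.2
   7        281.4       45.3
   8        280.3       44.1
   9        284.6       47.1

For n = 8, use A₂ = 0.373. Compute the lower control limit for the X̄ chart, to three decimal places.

X̄̄ = (270.9 + 282.0 + 274.5 + 264.9 + 273.5 + 277.5 + 281.4 + 280.3 + 284.6) / 9 = 2489.6000 / 9 = 276.6222
R̄ = (77.1 + 43.1 + 24.9 + 59.2 + 44.8 + 54.2 + 45.3 + 44.1 + 47.1) / 9 = 439.8000 / 9 = 48.8667
LCL = X̄̄ − A₂·R̄ = 276.6222 − 0.373 × 48.8667 = 258.3950

258.395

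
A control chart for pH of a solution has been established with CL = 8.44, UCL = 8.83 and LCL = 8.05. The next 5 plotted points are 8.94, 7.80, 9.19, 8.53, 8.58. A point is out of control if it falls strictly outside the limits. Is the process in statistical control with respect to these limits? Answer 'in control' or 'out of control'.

out of control

Compare each point to [8.05, 8.83]: sample 1 = 8.94 > UCL; sample 2 = 7.80 < LCL; sample 3 = 9.19 > UCL.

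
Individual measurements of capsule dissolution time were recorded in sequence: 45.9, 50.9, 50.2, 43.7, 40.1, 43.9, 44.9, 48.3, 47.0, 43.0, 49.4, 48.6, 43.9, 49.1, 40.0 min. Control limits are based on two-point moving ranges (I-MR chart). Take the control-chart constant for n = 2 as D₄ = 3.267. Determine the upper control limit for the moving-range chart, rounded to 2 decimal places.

12.95

Moving ranges: 5.0, 0.7, 6.5, 3.6, 3.8, 1.0, 3.4, 1.3, 4.0, 6.4, 0.8, 4.7, 5.2, 9.1; M̄R̄ = 55.5000 / 14 = 3.9643
UCL_MR = D₄·M̄R̄ = 3.267 × 3.9643 = 12.9513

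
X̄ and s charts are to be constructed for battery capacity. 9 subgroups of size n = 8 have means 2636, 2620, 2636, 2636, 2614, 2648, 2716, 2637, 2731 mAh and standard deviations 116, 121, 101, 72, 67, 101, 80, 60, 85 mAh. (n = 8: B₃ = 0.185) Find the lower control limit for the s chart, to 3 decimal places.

s̄ = (116 + 121 + 101 + 72 + 67 + 101 + 80 + 60 + 85) / 9 = 89.2222
LCL_s = B₃·s̄ = 0.185 × 89.2222 = 16.5061

16.506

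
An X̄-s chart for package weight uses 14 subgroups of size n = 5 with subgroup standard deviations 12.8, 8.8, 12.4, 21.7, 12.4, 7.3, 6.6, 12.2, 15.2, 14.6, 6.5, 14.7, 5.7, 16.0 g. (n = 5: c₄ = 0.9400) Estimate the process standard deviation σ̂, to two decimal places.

s̄ = (12.8 + 8.8 + 12.4 + 21.7 + 12.4 + 7.3 + 6.6 + 12.2 + 15.2 + 14.6 + 6.5 + 14.7 + 5.7 + 16.0) / 14 = 11.9214
σ̂ = s̄ / c₄ = 11.9214 / 0.9400 = 12.6824

12.68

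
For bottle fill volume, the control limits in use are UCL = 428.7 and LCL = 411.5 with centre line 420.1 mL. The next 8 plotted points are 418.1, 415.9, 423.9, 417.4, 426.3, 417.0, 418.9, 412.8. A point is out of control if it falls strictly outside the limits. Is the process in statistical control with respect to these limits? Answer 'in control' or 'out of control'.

in control

All 8 points lie within [411.5, 428.7].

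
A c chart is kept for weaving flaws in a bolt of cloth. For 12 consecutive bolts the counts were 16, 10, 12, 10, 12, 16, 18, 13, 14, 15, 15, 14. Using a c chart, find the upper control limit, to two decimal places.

c̄ = (16 + 10 + 12 + 10 + 12 + 16 + 18 + 13 + 14 + 15 + 15 + 14) / 12 = 165 / 12 = 13.7500
UCL = c̄ + 3√c̄ = 13.7500 + 3 × √13.7500 = 13.7500 + 3 × 3.7081 = 24.8743

24.87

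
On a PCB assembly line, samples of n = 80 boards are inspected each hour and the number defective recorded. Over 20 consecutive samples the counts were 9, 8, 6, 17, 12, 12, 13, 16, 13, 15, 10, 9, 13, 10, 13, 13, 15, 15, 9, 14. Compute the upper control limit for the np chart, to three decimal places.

21.714

p̄ = Σdᵢ / (k·n) = 242 / (20 × 80) = 0.15125
UCL = np̄ + 3·√(np̄(1−p̄)) = 12.1000 + 3 × √(12.1000×0.84875) = 12.1000 + 3 × 3.2047 = 21.7140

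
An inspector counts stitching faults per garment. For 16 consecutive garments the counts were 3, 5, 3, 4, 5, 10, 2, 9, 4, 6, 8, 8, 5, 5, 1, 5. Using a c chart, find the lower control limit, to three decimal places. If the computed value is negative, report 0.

c̄ = (3 + 5 + 3 + 4 + 5 + 10 + 2 + 9 + 4 + 6 + 8 + 8 + 5 + 5 + 1 + 5) / 16 = 83 / 16 = 5.1875
LCL = c̄ − 3√c̄ = 5.1875 − 3 × 2.2776 = -1.6453 → 0 (cannot be negative)

0.000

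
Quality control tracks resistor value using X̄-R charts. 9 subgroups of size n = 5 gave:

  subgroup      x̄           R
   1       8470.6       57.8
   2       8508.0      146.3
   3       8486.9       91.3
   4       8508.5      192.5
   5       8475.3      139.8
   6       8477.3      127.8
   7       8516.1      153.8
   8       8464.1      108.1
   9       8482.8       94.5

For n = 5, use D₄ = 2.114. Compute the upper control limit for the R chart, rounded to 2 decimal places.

R̄ = (57.8 + 146.3 + 91.3 + 192.5 + 139.8 + 127.8 + 153.8 + 108.1 + 94.5) / 9 = 1111.9000 / 9 = 123.5444
UCL_R = D₄·R̄ = 2.114 × 123.5444 = 261.1730

261.17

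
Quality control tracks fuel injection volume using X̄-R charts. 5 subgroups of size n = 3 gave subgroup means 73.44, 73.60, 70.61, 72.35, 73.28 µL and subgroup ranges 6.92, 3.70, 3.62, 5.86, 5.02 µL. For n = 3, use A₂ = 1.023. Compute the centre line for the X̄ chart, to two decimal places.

X̄̄ = (73.44 + 73.60 + 70.61 + 72.35 + 73.28) / 5 = 363.2800 / 5 = 72.6560
CL = X̄̄ = 72.6560

72.66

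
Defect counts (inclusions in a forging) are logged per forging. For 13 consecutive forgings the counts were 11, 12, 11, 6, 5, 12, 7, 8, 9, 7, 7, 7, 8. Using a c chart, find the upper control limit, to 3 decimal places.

17.188

c̄ = (11 + 12 + 11 + 6 + 5 + 12 + 7 + 8 + 9 + 7 + 7 + 7 + 8) / 13 = 110 / 13 = 8.4615
UCL = c̄ + 3√c̄ = 8.4615 + 3 × √8.4615 = 8.4615 + 3 × 2.9089 = 17.1882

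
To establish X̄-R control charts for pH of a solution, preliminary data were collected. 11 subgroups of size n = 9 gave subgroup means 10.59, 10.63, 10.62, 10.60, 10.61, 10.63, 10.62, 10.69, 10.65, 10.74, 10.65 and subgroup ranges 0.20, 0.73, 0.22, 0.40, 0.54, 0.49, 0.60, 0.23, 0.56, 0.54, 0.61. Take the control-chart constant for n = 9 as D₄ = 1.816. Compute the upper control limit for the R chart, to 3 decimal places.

R̄ = (0.20 + 0.73 + 0.22 + 0.40 + 0.54 + 0.49 + 0.60 + 0.23 + 0.56 + 0.54 + 0.61) / 11 = 5.1200 / 11 = 0.4655
UCL_R = D₄·R̄ = 1.816 × 0.4655 = 0.8453

0.845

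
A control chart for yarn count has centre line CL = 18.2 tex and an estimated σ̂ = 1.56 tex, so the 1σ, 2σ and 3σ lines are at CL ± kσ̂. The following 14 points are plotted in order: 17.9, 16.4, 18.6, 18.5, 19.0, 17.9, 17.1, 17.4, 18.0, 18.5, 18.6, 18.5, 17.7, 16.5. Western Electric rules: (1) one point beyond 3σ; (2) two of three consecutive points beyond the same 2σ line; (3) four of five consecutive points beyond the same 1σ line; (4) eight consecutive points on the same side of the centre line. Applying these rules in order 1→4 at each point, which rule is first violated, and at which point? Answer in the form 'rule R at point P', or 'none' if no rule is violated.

none

Zone of each point (C = within 1σ̂, B = 1σ̂–2σ̂, A = 2σ̂–3σ̂, * = beyond 3σ̂; sign = side of CL): 1:-C, 2:-B, 3:+C, 4:+C, 5:+C, 6:-C, 7:-C, 8:-C, 9:-C, 10:+C, 11:+C, 12:+C, 13:-C, 14:-B
No rule fires across all 14 points.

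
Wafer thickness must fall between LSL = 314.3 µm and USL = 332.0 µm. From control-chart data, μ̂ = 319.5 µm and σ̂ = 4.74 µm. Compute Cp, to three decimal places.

0.622

Cp = (USL − LSL) / (6σ̂) = (332.0 − 314.3) / (6 × 4.74) = 17.7000 / 28.4400 = 0.6224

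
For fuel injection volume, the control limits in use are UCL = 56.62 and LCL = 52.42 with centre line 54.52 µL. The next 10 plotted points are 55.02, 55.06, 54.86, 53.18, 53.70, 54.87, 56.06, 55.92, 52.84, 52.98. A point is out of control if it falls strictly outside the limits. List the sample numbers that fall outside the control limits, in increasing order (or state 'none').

none

All 10 points lie within [52.42, 56.62].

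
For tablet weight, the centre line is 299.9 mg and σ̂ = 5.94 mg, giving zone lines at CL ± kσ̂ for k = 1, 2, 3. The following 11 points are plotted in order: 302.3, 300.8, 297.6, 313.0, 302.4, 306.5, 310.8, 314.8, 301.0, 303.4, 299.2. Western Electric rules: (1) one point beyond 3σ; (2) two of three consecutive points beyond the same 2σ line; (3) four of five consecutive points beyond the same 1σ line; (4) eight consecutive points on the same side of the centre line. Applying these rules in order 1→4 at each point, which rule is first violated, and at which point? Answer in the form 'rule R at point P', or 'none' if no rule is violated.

Zone of each point (C = within 1σ̂, B = 1σ̂–2σ̂, A = 2σ̂–3σ̂, * = beyond 3σ̂; sign = side of CL): 1:+C, 2:+C, 3:-C, 4:+A, 5:+C, 6:+B, 7:+B, 8:+A, 9:+C, 10:+C, 11:-C
Rule 3 (four of five consecutive points beyond the same 1σ limit) is satisfied at point 8.

rule 3 at point 8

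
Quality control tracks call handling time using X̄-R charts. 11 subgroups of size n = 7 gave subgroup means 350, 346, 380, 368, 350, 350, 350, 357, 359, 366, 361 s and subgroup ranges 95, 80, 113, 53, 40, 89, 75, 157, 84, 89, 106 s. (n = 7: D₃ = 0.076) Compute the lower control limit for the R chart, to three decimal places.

R̄ = (95 + 80 + 113 + 53 + 40 + 89 + 75 + 157 + 84 + 89 + 106) / 11 = 981.0000 / 11 = 89.1818
LCL_R = D₃·R̄ = 0.076 × 89.1818 = 6.7778

6.778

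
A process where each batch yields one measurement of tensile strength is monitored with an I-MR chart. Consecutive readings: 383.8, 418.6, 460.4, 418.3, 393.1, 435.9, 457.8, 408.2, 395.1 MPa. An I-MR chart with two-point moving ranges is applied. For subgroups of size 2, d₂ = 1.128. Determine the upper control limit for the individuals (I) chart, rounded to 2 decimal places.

X̄ = (383.8 + 418.6 + 460.4 + 418.3 + 393.1 + 435.9 + 457.8 + 408.2 + 395.1) / 9 = 419.0222
Moving ranges: 34.8, 41.8, 42.1, 25.2, 42.8, 21.9, 49.6, 13.1; M̄R̄ = 271.3000 / 8 = 33.9125
UCL = X̄ + 3·M̄R̄/d₂ = 419.0222 + 3 × 33.9125 / 1.128 = 509.2150

509.22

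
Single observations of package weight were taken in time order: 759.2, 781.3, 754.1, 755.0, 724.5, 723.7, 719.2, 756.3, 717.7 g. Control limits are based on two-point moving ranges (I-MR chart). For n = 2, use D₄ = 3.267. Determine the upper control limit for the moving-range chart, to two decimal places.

66.03

Moving ranges: 22.1, 27.2, 0.9, 30.5, 0.8, 4.5, 37.1, 38.6; M̄R̄ = 161.7000 / 8 = 20.2125
UCL_MR = D₄·M̄R̄ = 3.267 × 20.2125 = 66.0342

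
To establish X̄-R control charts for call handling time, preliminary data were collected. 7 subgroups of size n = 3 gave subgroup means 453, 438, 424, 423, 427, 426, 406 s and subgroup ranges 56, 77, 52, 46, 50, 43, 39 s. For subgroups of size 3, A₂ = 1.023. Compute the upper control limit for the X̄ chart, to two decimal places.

X̄̄ = (453 + 438 + 424 + 423 + 427 + 426 + 406) / 7 = 2997.0000 / 7 = 428.1429
R̄ = (56 + 77 + 52 + 46 + 50 + 43 + 39) / 7 = 363.0000 / 7 = 51.8571
UCL = X̄̄ + A₂·R̄ = 428.1429 + 1.023 × 51.8571 = 481.1927

481.19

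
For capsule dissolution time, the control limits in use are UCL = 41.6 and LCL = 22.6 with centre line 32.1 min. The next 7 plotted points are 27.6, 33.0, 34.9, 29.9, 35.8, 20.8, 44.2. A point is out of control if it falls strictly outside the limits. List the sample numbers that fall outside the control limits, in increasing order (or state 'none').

6, 7

Compare each point to [22.6, 41.6]: sample 6 = 20.8 < LCL; sample 7 = 44.2 > UCL.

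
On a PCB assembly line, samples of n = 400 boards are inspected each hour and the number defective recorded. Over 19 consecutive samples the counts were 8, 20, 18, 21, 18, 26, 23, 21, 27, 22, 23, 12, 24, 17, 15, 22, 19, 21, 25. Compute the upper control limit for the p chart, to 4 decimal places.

p̄ = Σdᵢ / (k·n) = 382 / (19 × 400) = 0.05026
UCL = p̄ + 3·√(p̄(1−p̄)/n) = 0.05026 + 3 × √(0.05026×0.94974/400) = 0.05026 + 3 × 0.01092 = 0.08304

0.0830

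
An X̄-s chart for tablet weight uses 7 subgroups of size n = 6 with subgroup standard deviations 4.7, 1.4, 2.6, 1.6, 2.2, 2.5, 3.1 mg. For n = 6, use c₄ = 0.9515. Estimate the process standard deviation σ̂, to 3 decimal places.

2.718

s̄ = (4.7 + 1.4 + 2.6 + 1.6 + 2.2 + 2.5 + 3.1) / 7 = 2.5857
σ̂ = s̄ / c₄ = 2.5857 / 0.9515 = 2.7175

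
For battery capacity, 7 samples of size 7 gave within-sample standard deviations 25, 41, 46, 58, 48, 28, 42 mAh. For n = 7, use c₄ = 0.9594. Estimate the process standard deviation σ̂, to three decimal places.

s̄ = (25 + 41 + 46 + 58 + 48 + 28 + 42) / 7 = 41.1429
σ̂ = s̄ / c₄ = 41.1429 / 0.9594 = 42.8839

42.884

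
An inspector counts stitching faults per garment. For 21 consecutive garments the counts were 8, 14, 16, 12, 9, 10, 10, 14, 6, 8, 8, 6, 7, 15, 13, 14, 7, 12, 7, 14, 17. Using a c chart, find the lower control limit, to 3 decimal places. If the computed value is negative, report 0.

c̄ = (8 + 14 + 16 + 12 + 9 + 10 + 10 + 14 + 6 + 8 + 8 + 6 + 7 + 15 + 13 + 14 + 7 + 12 + 7 + 14 + 17) / 21 = 227 / 21 = 10.8095
LCL = c̄ − 3√c̄ = 10.8095 − 3 × 3.2878 = 0.9462

0.946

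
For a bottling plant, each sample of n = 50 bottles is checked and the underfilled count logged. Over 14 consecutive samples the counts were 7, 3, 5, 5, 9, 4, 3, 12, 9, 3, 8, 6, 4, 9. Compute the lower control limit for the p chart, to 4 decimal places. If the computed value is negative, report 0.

p̄ = Σdᵢ / (k·n) = 87 / (14 × 50) = 0.12429
LCL = p̄ − 3·√(p̄(1−p̄)/n) = 0.12429 − 3 × 0.04666 = -0.01568 → 0 (negative, so LCL = 0)

0.0000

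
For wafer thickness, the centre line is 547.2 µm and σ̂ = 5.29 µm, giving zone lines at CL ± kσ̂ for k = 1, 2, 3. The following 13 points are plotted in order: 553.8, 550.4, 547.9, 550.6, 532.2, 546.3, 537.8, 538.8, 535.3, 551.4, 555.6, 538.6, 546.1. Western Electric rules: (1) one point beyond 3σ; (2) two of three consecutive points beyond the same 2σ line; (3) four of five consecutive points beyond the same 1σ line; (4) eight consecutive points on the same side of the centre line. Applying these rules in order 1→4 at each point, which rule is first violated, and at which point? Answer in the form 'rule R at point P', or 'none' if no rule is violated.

Zone of each point (C = within 1σ̂, B = 1σ̂–2σ̂, A = 2σ̂–3σ̂, * = beyond 3σ̂; sign = side of CL): 1:+B, 2:+C, 3:+C, 4:+C, 5:-A, 6:-C, 7:-B, 8:-B, 9:-A, 10:+C, 11:+B, 12:-B, 13:-C
Rule 3 (four of five consecutive points beyond the same 1σ limit) is satisfied at point 9.

rule 3 at point 9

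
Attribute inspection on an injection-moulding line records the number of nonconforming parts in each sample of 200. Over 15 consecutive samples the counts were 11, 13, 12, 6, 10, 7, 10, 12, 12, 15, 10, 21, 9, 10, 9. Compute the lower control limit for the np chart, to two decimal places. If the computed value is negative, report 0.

1.41

p̄ = Σdᵢ / (k·n) = 167 / (15 × 200) = 0.05567
LCL = np̄ − 3·√(np̄(1−p̄)) = 11.1333 − 3 × 3.2425 = 1.4059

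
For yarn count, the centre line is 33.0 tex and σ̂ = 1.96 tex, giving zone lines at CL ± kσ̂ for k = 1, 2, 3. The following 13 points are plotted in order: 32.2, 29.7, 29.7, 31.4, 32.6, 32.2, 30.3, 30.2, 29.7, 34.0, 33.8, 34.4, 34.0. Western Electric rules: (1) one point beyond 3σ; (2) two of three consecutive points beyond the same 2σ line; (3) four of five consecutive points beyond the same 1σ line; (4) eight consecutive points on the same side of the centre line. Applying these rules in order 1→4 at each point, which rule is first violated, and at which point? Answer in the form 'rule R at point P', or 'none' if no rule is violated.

Zone of each point (C = within 1σ̂, B = 1σ̂–2σ̂, A = 2σ̂–3σ̂, * = beyond 3σ̂; sign = side of CL): 1:-C, 2:-B, 3:-B, 4:-C, 5:-C, 6:-C, 7:-B, 8:-B, 9:-B, 10:+C, 11:+C, 12:+C, 13:+C
Rule 4 (eight consecutive points on the same side of the centre line) is satisfied at point 8.

rule 4 at point 8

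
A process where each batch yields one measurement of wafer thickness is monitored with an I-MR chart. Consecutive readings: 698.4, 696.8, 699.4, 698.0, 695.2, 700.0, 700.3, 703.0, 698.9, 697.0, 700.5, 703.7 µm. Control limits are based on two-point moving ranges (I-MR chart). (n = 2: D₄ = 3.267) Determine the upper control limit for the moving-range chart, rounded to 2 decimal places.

Moving ranges: 1.6, 2.6, 1.4, 2.8, 4.8, 0.3, 2.7, 4.1, 1.9, 3.5, 3.2; M̄R̄ = 28.9000 / 11 = 2.6273
UCL_MR = D₄·M̄R̄ = 3.267 × 2.6273 = 8.5833

8.58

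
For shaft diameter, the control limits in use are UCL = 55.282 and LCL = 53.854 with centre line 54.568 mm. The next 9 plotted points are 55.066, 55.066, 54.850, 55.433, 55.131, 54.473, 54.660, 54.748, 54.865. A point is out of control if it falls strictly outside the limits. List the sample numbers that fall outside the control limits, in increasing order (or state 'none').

4

Compare each point to [53.854, 55.282]: sample 4 = 55.433 > UCL.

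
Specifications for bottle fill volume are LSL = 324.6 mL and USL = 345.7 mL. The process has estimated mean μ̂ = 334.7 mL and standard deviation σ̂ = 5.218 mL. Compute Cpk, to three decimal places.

Cpu = (USL − μ̂) / (3σ̂) = (345.7 − 334.7) / (3 × 5.218) = 0.7027; Cpl = (μ̂ − LSL) / (3σ̂) = (334.7 − 324.6) / (3 × 5.218) = 0.6452; Cpk = min(Cpu, Cpl) = 0.6452

0.645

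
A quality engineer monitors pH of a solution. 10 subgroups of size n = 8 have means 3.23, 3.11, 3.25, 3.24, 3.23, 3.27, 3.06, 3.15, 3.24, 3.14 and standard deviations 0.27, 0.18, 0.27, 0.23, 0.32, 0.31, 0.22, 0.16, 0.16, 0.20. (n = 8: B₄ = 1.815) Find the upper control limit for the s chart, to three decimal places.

0.421

s̄ = (0.27 + 0.18 + 0.27 + 0.23 + 0.32 + 0.31 + 0.22 + 0.16 + 0.16 + 0.20) / 10 = 0.2320
UCL_s = B₄·s̄ = 1.815 × 0.2320 = 0.4211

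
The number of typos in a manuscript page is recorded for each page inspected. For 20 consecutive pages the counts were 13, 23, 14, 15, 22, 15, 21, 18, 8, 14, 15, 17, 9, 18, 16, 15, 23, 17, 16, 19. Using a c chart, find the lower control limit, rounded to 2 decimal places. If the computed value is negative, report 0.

4.25

c̄ = (13 + 23 + 14 + 15 + 22 + 15 + 21 + 18 + 8 + 14 + 15 + 17 + 9 + 18 + 16 + 15 + 23 + 17 + 16 + 19) / 20 = 328 / 20 = 16.4000
LCL = c̄ − 3√c̄ = 16.4000 − 3 × 4.0497 = 4.2509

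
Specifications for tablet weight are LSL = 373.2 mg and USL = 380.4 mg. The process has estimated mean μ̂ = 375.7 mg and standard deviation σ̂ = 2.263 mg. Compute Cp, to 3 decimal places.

0.530

Cp = (USL − LSL) / (6σ̂) = (380.4 − 373.2) / (6 × 2.263) = 7.2000 / 13.5780 = 0.5303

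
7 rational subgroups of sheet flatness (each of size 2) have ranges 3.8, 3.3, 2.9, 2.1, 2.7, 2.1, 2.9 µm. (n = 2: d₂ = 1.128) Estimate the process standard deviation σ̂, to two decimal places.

2.51

R̄ = (3.8 + 3.3 + 2.9 + 2.1 + 2.7 + 2.1 + 2.9) / 7 = 2.8286
σ̂ = R̄ / d₂ = 2.8286 / 1.128 = 2.5076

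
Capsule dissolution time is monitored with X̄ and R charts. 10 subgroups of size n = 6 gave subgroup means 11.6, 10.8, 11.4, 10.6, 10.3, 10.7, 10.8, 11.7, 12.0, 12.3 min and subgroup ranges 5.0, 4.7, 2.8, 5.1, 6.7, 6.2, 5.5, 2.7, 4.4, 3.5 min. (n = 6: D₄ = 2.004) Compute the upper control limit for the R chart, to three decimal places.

9.339

R̄ = (5.0 + 4.7 + 2.8 + 5.1 + 6.7 + 6.2 + 5.5 + 2.7 + 4.4 + 3.5) / 10 = 46.6000 / 10 = 4.6600
UCL_R = D₄·R̄ = 2.004 × 4.6600 = 9.3386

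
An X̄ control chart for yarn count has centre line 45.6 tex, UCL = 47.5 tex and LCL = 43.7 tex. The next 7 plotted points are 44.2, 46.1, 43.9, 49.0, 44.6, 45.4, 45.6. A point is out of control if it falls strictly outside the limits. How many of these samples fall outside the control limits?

Compare each point to [43.7, 47.5]: sample 4 = 49.0 > UCL.

1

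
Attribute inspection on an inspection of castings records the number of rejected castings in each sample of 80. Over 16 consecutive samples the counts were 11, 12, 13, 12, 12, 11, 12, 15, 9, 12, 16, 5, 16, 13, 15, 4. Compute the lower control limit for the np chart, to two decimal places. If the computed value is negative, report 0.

2.25

p̄ = Σdᵢ / (k·n) = 188 / (16 × 80) = 0.14688
LCL = np̄ − 3·√(np̄(1−p̄)) = 11.7500 − 3 × 3.1661 = 2.2517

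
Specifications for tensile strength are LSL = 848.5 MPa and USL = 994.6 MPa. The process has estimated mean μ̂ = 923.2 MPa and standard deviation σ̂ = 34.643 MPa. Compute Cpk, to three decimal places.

Cpu = (USL − μ̂) / (3σ̂) = (994.6 − 923.2) / (3 × 34.643) = 0.6870; Cpl = (μ̂ − LSL) / (3σ̂) = (923.2 − 848.5) / (3 × 34.643) = 0.7188; Cpk = min(Cpu, Cpl) = 0.6870

0.687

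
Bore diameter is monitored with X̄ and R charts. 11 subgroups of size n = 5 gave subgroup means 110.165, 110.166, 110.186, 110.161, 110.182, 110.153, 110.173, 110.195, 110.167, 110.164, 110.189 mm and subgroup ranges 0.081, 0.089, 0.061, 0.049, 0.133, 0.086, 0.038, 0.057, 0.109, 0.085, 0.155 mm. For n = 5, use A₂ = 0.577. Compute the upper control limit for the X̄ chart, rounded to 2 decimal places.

110.22

X̄̄ = (110.165 + 110.166 + 110.186 + 110.161 + 110.182 + 110.153 + 110.173 + 110.195 + 110.167 + 110.164 + 110.189) / 11 = 1211.9010 / 11 = 110.1728
R̄ = (0.081 + 0.089 + 0.061 + 0.049 + 0.133 + 0.086 + 0.038 + 0.057 + 0.109 + 0.085 + 0.155) / 11 = 0.9430 / 11 = 0.0857
UCL = X̄̄ + A₂·R̄ = 110.1728 + 0.577 × 0.0857 = 110.2223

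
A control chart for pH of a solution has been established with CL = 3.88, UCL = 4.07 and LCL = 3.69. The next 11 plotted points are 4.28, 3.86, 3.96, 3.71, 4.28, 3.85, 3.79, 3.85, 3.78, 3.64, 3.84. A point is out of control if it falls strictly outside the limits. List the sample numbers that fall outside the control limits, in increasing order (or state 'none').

1, 5, 10

Compare each point to [3.69, 4.07]: sample 1 = 4.28 > UCL; sample 5 = 4.28 > UCL; sample 10 = 3.64 < LCL.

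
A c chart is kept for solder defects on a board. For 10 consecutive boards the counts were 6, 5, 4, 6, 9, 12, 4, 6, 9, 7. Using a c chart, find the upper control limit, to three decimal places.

14.623

c̄ = (6 + 5 + 4 + 6 + 9 + 12 + 4 + 6 + 9 + 7) / 10 = 68 / 10 = 6.8000
UCL = c̄ + 3√c̄ = 6.8000 + 3 × √6.8000 = 6.8000 + 3 × 2.6077 = 14.6230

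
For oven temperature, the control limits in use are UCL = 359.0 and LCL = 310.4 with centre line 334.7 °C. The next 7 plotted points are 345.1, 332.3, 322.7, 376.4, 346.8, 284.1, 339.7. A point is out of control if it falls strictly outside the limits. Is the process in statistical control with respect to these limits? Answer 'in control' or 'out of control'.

Compare each point to [310.4, 359.0]: sample 4 = 376.4 > UCL; sample 6 = 284.1 < LCL.

out of control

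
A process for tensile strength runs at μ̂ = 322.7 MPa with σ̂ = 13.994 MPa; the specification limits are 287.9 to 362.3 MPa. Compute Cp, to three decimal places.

Cp = (USL − LSL) / (6σ̂) = (362.3 − 287.9) / (6 × 13.994) = 74.4000 / 83.9640 = 0.8861

0.886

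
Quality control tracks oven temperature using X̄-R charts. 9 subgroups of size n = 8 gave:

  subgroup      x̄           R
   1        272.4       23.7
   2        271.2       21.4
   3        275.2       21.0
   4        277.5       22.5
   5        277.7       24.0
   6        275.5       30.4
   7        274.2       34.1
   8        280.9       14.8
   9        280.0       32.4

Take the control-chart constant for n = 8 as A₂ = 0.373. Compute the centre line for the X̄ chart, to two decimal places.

276.07

X̄̄ = (272.4 + 271.2 + 275.2 + 277.5 + 277.7 + 275.5 + 274.2 + 280.9 + 280.0) / 9 = 2484.6000 / 9 = 276.0667
CL = X̄̄ = 276.0667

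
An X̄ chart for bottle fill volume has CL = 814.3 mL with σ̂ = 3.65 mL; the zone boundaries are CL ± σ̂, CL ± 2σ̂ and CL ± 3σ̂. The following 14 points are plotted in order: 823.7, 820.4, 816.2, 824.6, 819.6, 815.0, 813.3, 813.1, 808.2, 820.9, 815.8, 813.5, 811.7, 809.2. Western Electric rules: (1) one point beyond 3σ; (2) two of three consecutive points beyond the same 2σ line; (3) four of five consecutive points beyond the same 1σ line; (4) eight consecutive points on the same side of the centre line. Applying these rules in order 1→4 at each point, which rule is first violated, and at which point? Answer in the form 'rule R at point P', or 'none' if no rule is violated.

rule 3 at point 5

Zone of each point (C = within 1σ̂, B = 1σ̂–2σ̂, A = 2σ̂–3σ̂, * = beyond 3σ̂; sign = side of CL): 1:+A, 2:+B, 3:+C, 4:+A, 5:+B, 6:+C, 7:-C, 8:-C, 9:-B, 10:+B, 11:+C, 12:-C, 13:-C, 14:-B
Rule 3 (four of five consecutive points beyond the same 1σ limit) is satisfied at point 5.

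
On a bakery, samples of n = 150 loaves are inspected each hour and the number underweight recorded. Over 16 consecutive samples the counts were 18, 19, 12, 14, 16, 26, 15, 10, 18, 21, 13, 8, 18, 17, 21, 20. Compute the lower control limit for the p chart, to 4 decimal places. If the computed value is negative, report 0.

p̄ = Σdᵢ / (k·n) = 266 / (16 × 150) = 0.11083
LCL = p̄ − 3·√(p̄(1−p̄)/n) = 0.11083 − 3 × 0.02563 = 0.03394

0.0339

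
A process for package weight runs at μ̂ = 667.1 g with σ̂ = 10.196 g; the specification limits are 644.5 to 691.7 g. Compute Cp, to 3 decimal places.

0.772

Cp = (USL − LSL) / (6σ̂) = (691.7 − 644.5) / (6 × 10.196) = 47.2000 / 61.1760 = 0.7715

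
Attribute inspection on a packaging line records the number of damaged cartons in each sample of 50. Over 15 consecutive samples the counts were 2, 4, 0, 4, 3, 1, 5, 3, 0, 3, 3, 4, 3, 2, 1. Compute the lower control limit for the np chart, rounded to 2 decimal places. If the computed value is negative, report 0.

p̄ = Σdᵢ / (k·n) = 38 / (15 × 50) = 0.05067
LCL = np̄ − 3·√(np̄(1−p̄)) = 2.5333 − 3 × 1.5508 = -2.1191 → 0 (negative, so LCL = 0)

0.00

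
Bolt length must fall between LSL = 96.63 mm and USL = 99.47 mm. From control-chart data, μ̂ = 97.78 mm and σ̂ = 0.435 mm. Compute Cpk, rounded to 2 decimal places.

0.88

Cpu = (USL − μ̂) / (3σ̂) = (99.47 − 97.78) / (3 × 0.435) = 1.2950; Cpl = (μ̂ − LSL) / (3σ̂) = (97.78 − 96.63) / (3 × 0.435) = 0.8812; Cpk = min(Cpu, Cpl) = 0.8812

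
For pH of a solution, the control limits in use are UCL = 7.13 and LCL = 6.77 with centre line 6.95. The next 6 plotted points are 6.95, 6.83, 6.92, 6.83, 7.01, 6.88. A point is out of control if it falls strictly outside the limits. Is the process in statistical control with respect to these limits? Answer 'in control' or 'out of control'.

in control

All 6 points lie within [6.77, 7.13].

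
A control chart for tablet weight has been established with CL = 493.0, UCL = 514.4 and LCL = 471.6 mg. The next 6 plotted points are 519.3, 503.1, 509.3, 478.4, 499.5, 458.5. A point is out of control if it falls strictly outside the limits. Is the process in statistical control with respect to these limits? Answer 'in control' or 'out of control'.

Compare each point to [471.6, 514.4]: sample 1 = 519.3 > UCL; sample 6 = 458.5 < LCL.

out of control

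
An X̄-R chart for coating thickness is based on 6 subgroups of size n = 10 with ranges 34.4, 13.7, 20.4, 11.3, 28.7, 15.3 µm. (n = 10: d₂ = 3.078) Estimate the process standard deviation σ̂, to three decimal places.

6.703

R̄ = (34.4 + 13.7 + 20.4 + 11.3 + 28.7 + 15.3) / 6 = 20.6333
σ̂ = R̄ / d₂ = 20.6333 / 3.078 = 6.7035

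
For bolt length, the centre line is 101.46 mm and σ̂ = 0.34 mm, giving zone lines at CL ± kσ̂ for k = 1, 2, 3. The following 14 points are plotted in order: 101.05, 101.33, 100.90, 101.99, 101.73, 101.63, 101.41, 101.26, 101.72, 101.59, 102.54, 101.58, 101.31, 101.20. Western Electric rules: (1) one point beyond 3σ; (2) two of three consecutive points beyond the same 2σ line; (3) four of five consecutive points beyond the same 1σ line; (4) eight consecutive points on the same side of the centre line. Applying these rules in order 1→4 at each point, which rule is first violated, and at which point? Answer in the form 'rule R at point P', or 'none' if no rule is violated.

Zone of each point (C = within 1σ̂, B = 1σ̂–2σ̂, A = 2σ̂–3σ̂, * = beyond 3σ̂; sign = side of CL): 1:-B, 2:-C, 3:-B, 4:+B, 5:+C, 6:+C, 7:-C, 8:-C, 9:+C, 10:+C, 11:+*, 12:+C, 13:-C, 14:-C
Rule 1 (one point beyond the 3σ limits) is satisfied at point 11.

rule 1 at point 11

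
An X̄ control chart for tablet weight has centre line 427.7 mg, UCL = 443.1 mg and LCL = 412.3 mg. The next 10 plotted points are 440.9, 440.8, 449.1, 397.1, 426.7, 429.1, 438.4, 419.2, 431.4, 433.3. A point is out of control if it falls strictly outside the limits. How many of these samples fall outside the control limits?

Compare each point to [412.3, 443.1]: sample 3 = 449.1 > UCL; sample 4 = 397.1 < LCL.

2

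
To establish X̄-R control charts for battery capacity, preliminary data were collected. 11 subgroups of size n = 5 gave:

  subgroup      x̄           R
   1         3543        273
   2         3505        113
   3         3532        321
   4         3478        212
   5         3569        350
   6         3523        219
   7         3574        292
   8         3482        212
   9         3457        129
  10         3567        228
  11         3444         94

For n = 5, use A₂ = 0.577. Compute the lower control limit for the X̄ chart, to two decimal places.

3387.67

X̄̄ = (3543 + 3505 + 3532 + 3478 + 3569 + 3523 + 3574 + 3482 + 3457 + 3567 + 3444) / 11 = 38674.0000 / 11 = 3515.8182
R̄ = (273 + 113 + 321 + 212 + 350 + 219 + 292 + 212 + 129 + 228 + 94) / 11 = 2443.0000 / 11 = 222.0909
LCL = X̄̄ − A₂·R̄ = 3515.8182 − 0.577 × 222.0909 = 3387.6717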